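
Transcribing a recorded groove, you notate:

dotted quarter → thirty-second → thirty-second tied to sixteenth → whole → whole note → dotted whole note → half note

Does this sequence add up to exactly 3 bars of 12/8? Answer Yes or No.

Yes

One bar of 12/8 = 48 thirty-second notes, so 3 bars = 144.
Express everything in thirty-second notes: dotted quarter = 12; thirty-second = 1; thirty-second tied to sixteenth (thirty-second + sixteenth) = 3; whole = 32; whole note = 32; dotted whole note = 48; half note = 16.
Total: 12 + 1 + 3 + 32 + 32 + 48 + 16 = 144.
144 equals 144, so the answer is Yes.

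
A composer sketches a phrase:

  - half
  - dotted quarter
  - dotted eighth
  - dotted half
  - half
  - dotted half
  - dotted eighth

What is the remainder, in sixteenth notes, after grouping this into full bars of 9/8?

16

One bar of 9/8 = 18 sixteenth notes.
Working in sixteenth notes: half = 8; dotted quarter = 6; dotted eighth = 3; dotted half = 12; half = 8; dotted half = 12; dotted eighth = 3.
Total: 8 + 6 + 3 + 12 + 8 + 12 + 3 = 52.
52 ÷ 18 = 2 complete bars with 16 sixteenth notes remaining.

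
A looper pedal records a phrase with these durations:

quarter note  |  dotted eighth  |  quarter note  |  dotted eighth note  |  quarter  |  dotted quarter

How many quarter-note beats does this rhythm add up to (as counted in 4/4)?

One quarter-note beat = 4 sixteenth notes.
In sixteenth notes: quarter note = 4; dotted eighth = 3; quarter note = 4; dotted eighth note = 3; quarter = 4; dotted quarter = 6.
Adding: 4 + 3 + 4 + 3 + 4 + 6 = 24.
24 ÷ 4 = 6 beats.

6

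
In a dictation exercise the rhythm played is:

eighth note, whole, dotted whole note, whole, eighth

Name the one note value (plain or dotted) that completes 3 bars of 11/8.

dotted quarter note

3 bars of 11/8 = 33 eighth notes.
Each duration in eighth notes: eighth note = 1; whole = 8; dotted whole note = 12; whole = 8; eighth = 1.
Adding: 1 + 8 + 12 + 8 + 1 = 30.
Remaining: 33 − 30 = 3 eighth notes, which is a dotted quarter note.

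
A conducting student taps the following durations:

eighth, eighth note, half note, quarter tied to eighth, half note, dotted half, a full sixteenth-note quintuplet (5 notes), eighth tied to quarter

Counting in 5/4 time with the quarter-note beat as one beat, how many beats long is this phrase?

12

One quarter-note beat = 2 eighth notes.
Express everything in eighth notes: eighth = 1; eighth note = 1; half note = 4; quarter tied to eighth (quarter + eighth) = 3; half note = 4; dotted half = 6; a full sixteenth-note quintuplet (5 notes) (five quintuplet sixteenths span one quarter) = 2; eighth tied to quarter (eighth + quarter) = 3.
Altogether 1 + 1 + 4 + 3 + 4 + 6 + 2 + 3 = 24.
24 ÷ 2 = 12 beats.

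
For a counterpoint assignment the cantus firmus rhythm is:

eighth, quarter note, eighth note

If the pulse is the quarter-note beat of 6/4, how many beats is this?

2

One quarter-note beat = 2 eighth notes.
Working in eighth notes: eighth = 1; quarter note = 2; eighth note = 1.
Total: 1 + 2 + 1 = 4.
4 ÷ 2 = 2 beats.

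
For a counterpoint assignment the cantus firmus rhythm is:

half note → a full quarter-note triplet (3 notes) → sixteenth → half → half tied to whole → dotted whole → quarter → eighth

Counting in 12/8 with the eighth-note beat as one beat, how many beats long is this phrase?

One eighth-note beat = 2 sixteenth notes.
In sixteenth notes: half note = 8; a full quarter-note triplet (3 notes) (three triplet quarters span one half) = 8; sixteenth = 1; half = 8; half tied to whole (half + whole) = 24; dotted whole = 24; quarter = 4; eighth = 2.
Adding: 8 + 8 + 1 + 8 + 24 + 24 + 4 + 2 = 79.
79 ÷ 2 = 39.5 beats.

39.5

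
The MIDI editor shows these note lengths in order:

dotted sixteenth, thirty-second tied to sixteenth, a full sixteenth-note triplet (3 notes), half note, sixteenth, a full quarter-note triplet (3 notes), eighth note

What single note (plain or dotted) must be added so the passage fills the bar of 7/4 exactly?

quarter note

The bar of 7/4 = 56 thirty-second notes.
Each duration in thirty-second notes: dotted sixteenth = 3; thirty-second tied to sixteenth (thirty-second + sixteenth) = 3; a full sixteenth-note triplet (3 notes) (three triplet sixteenths span one eighth) = 4; half note = 16; sixteenth = 2; a full quarter-note triplet (3 notes) (three triplet quarters span one half) = 16; eighth note = 4.
Total: 3 + 3 + 4 + 16 + 2 + 16 + 4 = 48.
Remaining: 56 − 48 = 8 thirty-second notes, which is a quarter note.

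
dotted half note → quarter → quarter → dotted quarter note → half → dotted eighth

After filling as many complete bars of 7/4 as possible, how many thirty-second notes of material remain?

18

One bar of 7/4 = 28 sixteenth notes.
Working in sixteenth notes: dotted half note = 12; quarter = 4; quarter = 4; dotted quarter note = 6; half = 8; dotted eighth = 3.
Sum: 12 + 4 + 4 + 6 + 8 + 3 = 37.
37 ÷ 28 = 1 complete bar with 9 sixteenth notes remaining = 18 thirty-second notes.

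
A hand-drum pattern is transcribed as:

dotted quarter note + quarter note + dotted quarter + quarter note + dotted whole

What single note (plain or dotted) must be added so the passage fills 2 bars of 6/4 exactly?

quarter note

2 bars of 6/4 = 24 eighth notes.
Working in eighth notes: dotted quarter note = 3; quarter note = 2; dotted quarter = 3; quarter note = 2; dotted whole = 12.
Altogether 3 + 2 + 3 + 2 + 12 = 22.
Remaining: 24 − 22 = 2 eighth notes, which is a quarter note.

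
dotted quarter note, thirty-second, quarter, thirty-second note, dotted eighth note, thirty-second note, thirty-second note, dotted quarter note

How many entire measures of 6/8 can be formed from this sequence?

1

One bar of 6/8 = 24 thirty-second notes.
Convert each value to thirty-second notes: dotted quarter note = 12; thirty-second = 1; quarter = 8; thirty-second note = 1; dotted eighth note = 6; thirty-second note = 1; thirty-second note = 1; dotted quarter note = 12.
Sum: 12 + 1 + 8 + 1 + 6 + 1 + 1 + 12 = 42.
42 ÷ 24 = 1 complete bar with 18 left over.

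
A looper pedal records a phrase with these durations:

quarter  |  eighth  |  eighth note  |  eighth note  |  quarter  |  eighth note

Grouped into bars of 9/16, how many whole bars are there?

One bar of 9/16 = 9 sixteenth notes.
Express everything in sixteenth notes: quarter = 4; eighth = 2; eighth note = 2; eighth note = 2; quarter = 4; eighth note = 2.
Altogether 4 + 2 + 2 + 2 + 4 + 2 = 16.
16 ÷ 9 = 1 complete bar with 7 left over.

1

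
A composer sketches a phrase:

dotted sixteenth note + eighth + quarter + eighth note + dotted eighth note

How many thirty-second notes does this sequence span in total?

Working in thirty-second notes: dotted sixteenth note = 3; eighth = 4; quarter = 8; eighth note = 4; dotted eighth note = 6.
Altogether 3 + 4 + 8 + 4 + 6 = 25 thirty-second notes.

25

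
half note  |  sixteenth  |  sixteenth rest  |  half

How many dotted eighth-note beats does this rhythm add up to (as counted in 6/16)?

6

One dotted eighth-note beat = 3 sixteenth notes.
In sixteenth notes: half note = 8; sixteenth = 1; sixteenth rest = 1; half = 8.
Adding: 8 + 1 + 1 + 8 = 18.
18 ÷ 3 = 6 beats.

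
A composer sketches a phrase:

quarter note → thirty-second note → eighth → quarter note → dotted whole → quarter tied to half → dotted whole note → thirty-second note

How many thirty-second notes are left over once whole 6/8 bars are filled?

One bar of 6/8 = 24 thirty-second notes.
Express everything in thirty-second notes: quarter note = 8; thirty-second note = 1; eighth = 4; quarter note = 8; dotted whole = 48; quarter tied to half (quarter + half) = 24; dotted whole note = 48; thirty-second note = 1.
Altogether 8 + 1 + 4 + 8 + 48 + 24 + 48 + 1 = 142.
142 ÷ 24 = 5 complete bars with 22 thirty-second notes remaining.

22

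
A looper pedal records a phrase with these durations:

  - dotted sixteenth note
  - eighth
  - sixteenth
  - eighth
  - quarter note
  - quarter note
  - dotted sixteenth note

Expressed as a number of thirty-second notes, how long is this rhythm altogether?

32

Working in thirty-second notes: dotted sixteenth note = 3; eighth = 4; sixteenth = 2; eighth = 4; quarter note = 8; quarter note = 8; dotted sixteenth note = 3.
Adding: 3 + 4 + 2 + 4 + 8 + 8 + 3 = 32 thirty-second notes.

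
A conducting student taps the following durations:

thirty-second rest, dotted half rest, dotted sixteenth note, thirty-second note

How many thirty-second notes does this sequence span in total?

Express everything in thirty-second notes: thirty-second rest = 1; dotted half rest = 24; dotted sixteenth note = 3; thirty-second note = 1.
Sum: 1 + 24 + 3 + 1 = 29 thirty-second notes.

29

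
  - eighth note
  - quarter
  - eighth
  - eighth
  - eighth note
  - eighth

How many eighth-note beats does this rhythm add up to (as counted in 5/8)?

7

One eighth-note beat = 2 sixteenth notes.
Convert each value to sixteenth notes: eighth note = 2; quarter = 4; eighth = 2; eighth = 2; eighth note = 2; eighth = 2.
Adding: 2 + 4 + 2 + 2 + 2 + 2 = 14.
14 ÷ 2 = 7 beats.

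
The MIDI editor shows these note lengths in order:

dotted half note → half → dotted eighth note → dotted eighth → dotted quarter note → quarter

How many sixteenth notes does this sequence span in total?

Convert each value to sixteenth notes: dotted half note = 12; half = 8; dotted eighth note = 3; dotted eighth = 3; dotted quarter note = 6; quarter = 4.
Altogether 12 + 8 + 3 + 3 + 6 + 4 = 36 sixteenth notes.

36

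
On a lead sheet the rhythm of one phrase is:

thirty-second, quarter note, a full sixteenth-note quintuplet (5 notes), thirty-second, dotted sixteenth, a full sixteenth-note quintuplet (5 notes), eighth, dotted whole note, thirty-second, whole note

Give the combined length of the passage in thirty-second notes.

114

Each duration in thirty-second notes: thirty-second = 1; quarter note = 8; a full sixteenth-note quintuplet (5 notes) (five quintuplet sixteenths span one quarter) = 8; thirty-second = 1; dotted sixteenth = 3; a full sixteenth-note quintuplet (5 notes) (five quintuplet sixteenths span one quarter) = 8; eighth = 4; dotted whole note = 48; thirty-second = 1; whole note = 32.
Adding: 1 + 8 + 8 + 1 + 3 + 8 + 4 + 48 + 1 + 32 = 114 thirty-second notes.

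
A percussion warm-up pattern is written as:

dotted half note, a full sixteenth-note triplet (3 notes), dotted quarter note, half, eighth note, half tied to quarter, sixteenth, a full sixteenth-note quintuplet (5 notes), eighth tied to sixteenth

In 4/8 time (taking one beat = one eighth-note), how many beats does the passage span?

25

One eighth-note beat = 2 sixteenth notes.
In sixteenth notes: dotted half note = 12; a full sixteenth-note triplet (3 notes) (three triplet sixteenths span one eighth) = 2; dotted quarter note = 6; half = 8; eighth note = 2; half tied to quarter (half + quarter) = 12; sixteenth = 1; a full sixteenth-note quintuplet (5 notes) (five quintuplet sixteenths span one quarter) = 4; eighth tied to sixteenth (eighth + sixteenth) = 3.
Adding: 12 + 2 + 6 + 8 + 2 + 12 + 1 + 4 + 3 = 50.
50 ÷ 2 = 25 beats.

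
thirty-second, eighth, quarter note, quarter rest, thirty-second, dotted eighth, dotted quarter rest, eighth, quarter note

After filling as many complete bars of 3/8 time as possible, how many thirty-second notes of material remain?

4

One bar of 3/8 = 12 thirty-second notes.
In thirty-second notes: thirty-second = 1; eighth = 4; quarter note = 8; quarter rest = 8; thirty-second = 1; dotted eighth = 6; dotted quarter rest = 12; eighth = 4; quarter note = 8.
Total: 1 + 4 + 8 + 8 + 1 + 6 + 12 + 4 + 8 = 52.
52 ÷ 12 = 4 complete bars with 4 thirty-second notes remaining.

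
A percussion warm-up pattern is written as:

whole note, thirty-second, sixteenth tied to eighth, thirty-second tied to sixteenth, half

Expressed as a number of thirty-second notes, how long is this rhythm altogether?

Express everything in thirty-second notes: whole note = 32; thirty-second = 1; sixteenth tied to eighth (sixteenth + eighth) = 6; thirty-second tied to sixteenth (thirty-second + sixteenth) = 3; half = 16.
Altogether 32 + 1 + 6 + 3 + 16 = 58 thirty-second notes.

58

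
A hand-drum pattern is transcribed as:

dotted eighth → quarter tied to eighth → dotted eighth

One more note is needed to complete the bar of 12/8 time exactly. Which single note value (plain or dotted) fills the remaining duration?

dotted half note

The bar of 12/8 = 24 sixteenth notes.
In sixteenth notes: dotted eighth = 3; quarter tied to eighth (quarter + eighth) = 6; dotted eighth = 3.
Total: 3 + 6 + 3 = 12.
Remaining: 24 − 12 = 12 sixteenth notes, which is a dotted half note.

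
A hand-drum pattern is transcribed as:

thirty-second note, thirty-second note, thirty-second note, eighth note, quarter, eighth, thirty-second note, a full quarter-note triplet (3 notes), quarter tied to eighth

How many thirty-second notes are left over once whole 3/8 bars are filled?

0

One bar of 3/8 = 12 thirty-second notes.
Each duration in thirty-second notes: thirty-second note = 1; thirty-second note = 1; thirty-second note = 1; eighth note = 4; quarter = 8; eighth = 4; thirty-second note = 1; a full quarter-note triplet (3 notes) (three triplet quarters span one half) = 16; quarter tied to eighth (quarter + eighth) = 12.
Altogether 1 + 1 + 1 + 4 + 8 + 4 + 1 + 16 + 12 = 48.
48 ÷ 12 = 4 complete bars with 0 thirty-second notes remaining.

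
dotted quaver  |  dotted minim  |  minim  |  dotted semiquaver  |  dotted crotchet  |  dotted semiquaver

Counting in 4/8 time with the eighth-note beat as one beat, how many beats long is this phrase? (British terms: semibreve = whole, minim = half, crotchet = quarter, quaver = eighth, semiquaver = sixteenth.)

One eighth-note beat = 4 thirty-second notes.
Working in thirty-second notes: dotted quaver = 6; dotted minim = 24; minim = 16; dotted semiquaver = 3; dotted crotchet = 12; dotted semiquaver = 3.
Sum: 6 + 24 + 16 + 3 + 12 + 3 = 64.
64 ÷ 4 = 16 beats.

16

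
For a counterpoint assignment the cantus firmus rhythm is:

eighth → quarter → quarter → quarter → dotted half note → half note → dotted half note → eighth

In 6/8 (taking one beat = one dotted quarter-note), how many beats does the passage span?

8

One dotted quarter-note beat = 3 eighth notes.
Express everything in eighth notes: eighth = 1; quarter = 2; quarter = 2; quarter = 2; dotted half note = 6; half note = 4; dotted half note = 6; eighth = 1.
Sum: 1 + 2 + 2 + 2 + 6 + 4 + 6 + 1 = 24.
24 ÷ 3 = 8 beats.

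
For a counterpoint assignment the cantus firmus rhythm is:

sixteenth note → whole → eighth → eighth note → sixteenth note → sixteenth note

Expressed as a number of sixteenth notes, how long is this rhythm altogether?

In sixteenth notes: sixteenth note = 1; whole = 16; eighth = 2; eighth note = 2; sixteenth note = 1; sixteenth note = 1.
Total: 1 + 16 + 2 + 2 + 1 + 1 = 23 sixteenth notes.

23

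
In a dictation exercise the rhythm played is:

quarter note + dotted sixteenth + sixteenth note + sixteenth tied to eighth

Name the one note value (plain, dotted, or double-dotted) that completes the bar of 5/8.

The bar of 5/8 = 20 thirty-second notes.
Convert each value to thirty-second notes: quarter note = 8; dotted sixteenth = 3; sixteenth note = 2; sixteenth tied to eighth (sixteenth + eighth) = 6.
Altogether 8 + 3 + 2 + 6 = 19.
Remaining: 20 − 19 = 1 thirty-second note, which is a thirty-second note.

thirty-second note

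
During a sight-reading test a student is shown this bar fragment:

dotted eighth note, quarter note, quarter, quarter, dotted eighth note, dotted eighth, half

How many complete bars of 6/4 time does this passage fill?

1

One bar of 6/4 = 24 sixteenth notes.
Express everything in sixteenth notes: dotted eighth note = 3; quarter note = 4; quarter = 4; quarter = 4; dotted eighth note = 3; dotted eighth = 3; half = 8.
Total: 3 + 4 + 4 + 4 + 3 + 3 + 8 = 29.
29 ÷ 24 = 1 complete bar with 5 left over.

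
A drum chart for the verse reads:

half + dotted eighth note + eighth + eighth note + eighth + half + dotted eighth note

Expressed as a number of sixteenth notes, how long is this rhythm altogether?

Express everything in sixteenth notes: half = 8; dotted eighth note = 3; eighth = 2; eighth note = 2; eighth = 2; half = 8; dotted eighth note = 3.
Altogether 8 + 3 + 2 + 2 + 2 + 8 + 3 = 28 sixteenth notes.

28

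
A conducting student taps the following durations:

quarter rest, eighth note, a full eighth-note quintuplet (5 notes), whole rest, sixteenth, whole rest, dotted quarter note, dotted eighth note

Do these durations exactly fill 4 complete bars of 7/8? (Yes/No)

One bar of 7/8 = 14 sixteenth notes, so 4 bars = 56.
In sixteenth notes: quarter rest = 4; eighth note = 2; a full eighth-note quintuplet (5 notes) (five quintuplet eighths span one half) = 8; whole rest = 16; sixteenth = 1; whole rest = 16; dotted quarter note = 6; dotted eighth note = 3.
Sum: 4 + 2 + 8 + 16 + 1 + 16 + 6 + 3 = 56.
56 equals 56, so the answer is Yes.

Yes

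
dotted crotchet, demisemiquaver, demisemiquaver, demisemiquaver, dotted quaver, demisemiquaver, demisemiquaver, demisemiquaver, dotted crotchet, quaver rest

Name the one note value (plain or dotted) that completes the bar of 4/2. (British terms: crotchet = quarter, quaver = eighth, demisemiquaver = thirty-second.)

The bar of 4/2 = 64 thirty-second notes.
Each duration in thirty-second notes: dotted crotchet = 12; demisemiquaver = 1; demisemiquaver = 1; demisemiquaver = 1; dotted quaver = 6; demisemiquaver = 1; demisemiquaver = 1; demisemiquaver = 1; dotted crotchet = 12; quaver rest = 4.
Altogether 12 + 1 + 1 + 1 + 6 + 1 + 1 + 1 + 12 + 4 = 40.
Remaining: 64 − 40 = 24 thirty-second notes, which is a dotted half note.

dotted half note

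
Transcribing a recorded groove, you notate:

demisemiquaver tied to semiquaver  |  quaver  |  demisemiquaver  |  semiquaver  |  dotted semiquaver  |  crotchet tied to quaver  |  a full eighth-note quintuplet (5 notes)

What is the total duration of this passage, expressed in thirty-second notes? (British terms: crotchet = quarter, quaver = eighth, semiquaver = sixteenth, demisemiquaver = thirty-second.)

Convert each value to thirty-second notes: demisemiquaver tied to semiquaver (demisemiquaver + semiquaver) = 3; quaver = 4; demisemiquaver = 1; semiquaver = 2; dotted semiquaver = 3; crotchet tied to quaver (crotchet + quaver) = 12; a full eighth-note quintuplet (5 notes) (five quintuplet eighths span one half) = 16.
Adding: 3 + 4 + 1 + 2 + 3 + 12 + 16 = 41 thirty-second notes.

41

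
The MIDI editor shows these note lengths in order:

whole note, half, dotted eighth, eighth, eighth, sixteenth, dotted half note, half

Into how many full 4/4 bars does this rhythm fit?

3

One bar of 4/4 = 16 sixteenth notes.
Each duration in sixteenth notes: whole note = 16; half = 8; dotted eighth = 3; eighth = 2; eighth = 2; sixteenth = 1; dotted half note = 12; half = 8.
Adding: 16 + 8 + 3 + 2 + 2 + 1 + 12 + 8 = 52.
52 ÷ 16 = 3 complete bars with 4 left over.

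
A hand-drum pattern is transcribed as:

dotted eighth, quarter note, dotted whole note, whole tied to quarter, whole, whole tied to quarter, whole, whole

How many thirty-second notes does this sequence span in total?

In thirty-second notes: dotted eighth = 6; quarter note = 8; dotted whole note = 48; whole tied to quarter (whole + quarter) = 40; whole = 32; whole tied to quarter (whole + quarter) = 40; whole = 32; whole = 32.
Altogether 6 + 8 + 48 + 40 + 32 + 40 + 32 + 32 = 238 thirty-second notes.

238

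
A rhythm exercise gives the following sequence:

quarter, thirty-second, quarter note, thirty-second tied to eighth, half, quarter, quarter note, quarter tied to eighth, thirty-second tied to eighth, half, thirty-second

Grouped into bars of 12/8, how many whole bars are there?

1

One bar of 12/8 = 48 thirty-second notes.
Each duration in thirty-second notes: quarter = 8; thirty-second = 1; quarter note = 8; thirty-second tied to eighth (thirty-second + eighth) = 5; half = 16; quarter = 8; quarter note = 8; quarter tied to eighth (quarter + eighth) = 12; thirty-second tied to eighth (thirty-second + eighth) = 5; half = 16; thirty-second = 1.
Adding: 8 + 1 + 8 + 5 + 16 + 8 + 8 + 12 + 5 + 16 + 1 = 88.
88 ÷ 48 = 1 complete bar with 40 left over.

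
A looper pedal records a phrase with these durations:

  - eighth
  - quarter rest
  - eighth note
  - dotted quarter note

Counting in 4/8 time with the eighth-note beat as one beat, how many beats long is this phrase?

7

One eighth-note beat = 2 sixteenth notes.
In sixteenth notes: eighth = 2; quarter rest = 4; eighth note = 2; dotted quarter note = 6.
Altogether 2 + 4 + 2 + 6 = 14.
14 ÷ 2 = 7 beats.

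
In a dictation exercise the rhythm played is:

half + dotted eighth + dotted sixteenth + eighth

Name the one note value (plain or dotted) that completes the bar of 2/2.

The bar of 2/2 = 32 thirty-second notes.
In thirty-second notes: half = 16; dotted eighth = 6; dotted sixteenth = 3; eighth = 4.
Altogether 16 + 6 + 3 + 4 = 29.
Remaining: 32 − 29 = 3 thirty-second notes, which is a dotted sixteenth note.

dotted sixteenth note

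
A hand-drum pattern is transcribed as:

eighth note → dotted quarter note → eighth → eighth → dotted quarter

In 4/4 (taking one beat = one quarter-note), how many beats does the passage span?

One quarter-note beat = 2 eighth notes.
In eighth notes: eighth note = 1; dotted quarter note = 3; eighth = 1; eighth = 1; dotted quarter = 3.
Total: 1 + 3 + 1 + 1 + 3 = 9.
9 ÷ 2 = 4.5 beats.

4.5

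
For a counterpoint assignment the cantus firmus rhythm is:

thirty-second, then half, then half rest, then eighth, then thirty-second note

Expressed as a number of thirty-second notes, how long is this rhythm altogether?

38

Express everything in thirty-second notes: thirty-second = 1; half = 16; half rest = 16; eighth = 4; thirty-second note = 1.
Altogether 1 + 16 + 16 + 4 + 1 = 38 thirty-second notes.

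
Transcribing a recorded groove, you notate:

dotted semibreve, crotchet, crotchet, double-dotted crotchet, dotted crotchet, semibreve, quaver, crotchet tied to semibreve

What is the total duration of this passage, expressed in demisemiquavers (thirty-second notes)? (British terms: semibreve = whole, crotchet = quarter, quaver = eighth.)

Convert each value to thirty-second notes: dotted semibreve = 48; crotchet = 8; crotchet = 8; double-dotted crotchet = 14; dotted crotchet = 12; semibreve = 32; quaver = 4; crotchet tied to semibreve (crotchet + semibreve) = 40.
Adding: 48 + 8 + 8 + 14 + 12 + 32 + 4 + 40 = 166 thirty-second notes.

166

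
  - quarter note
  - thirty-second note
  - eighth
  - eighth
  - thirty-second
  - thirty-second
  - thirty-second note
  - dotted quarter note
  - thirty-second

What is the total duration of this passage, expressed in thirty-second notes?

33

Convert each value to thirty-second notes: quarter note = 8; thirty-second note = 1; eighth = 4; eighth = 4; thirty-second = 1; thirty-second = 1; thirty-second note = 1; dotted quarter note = 12; thirty-second = 1.
Total: 8 + 1 + 4 + 4 + 1 + 1 + 1 + 12 + 1 = 33 thirty-second notes.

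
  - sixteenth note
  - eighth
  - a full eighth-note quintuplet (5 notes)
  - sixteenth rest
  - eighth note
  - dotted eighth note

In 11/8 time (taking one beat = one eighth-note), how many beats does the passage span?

One eighth-note beat = 2 sixteenth notes.
Express everything in sixteenth notes: sixteenth note = 1; eighth = 2; a full eighth-note quintuplet (5 notes) (five quintuplet eighths span one half) = 8; sixteenth rest = 1; eighth note = 2; dotted eighth note = 3.
Sum: 1 + 2 + 8 + 1 + 2 + 3 = 17.
17 ÷ 2 = 8.5 beats.

8.5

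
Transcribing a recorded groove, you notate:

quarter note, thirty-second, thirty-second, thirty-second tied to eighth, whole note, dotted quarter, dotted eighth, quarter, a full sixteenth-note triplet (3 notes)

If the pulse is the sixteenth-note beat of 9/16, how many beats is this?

One sixteenth-note beat = 2 thirty-second notes.
Convert each value to thirty-second notes: quarter note = 8; thirty-second = 1; thirty-second = 1; thirty-second tied to eighth (thirty-second + eighth) = 5; whole note = 32; dotted quarter = 12; dotted eighth = 6; quarter = 8; a full sixteenth-note triplet (3 notes) (three triplet sixteenths span one eighth) = 4.
Adding: 8 + 1 + 1 + 5 + 32 + 12 + 6 + 8 + 4 = 77.
77 ÷ 2 = 38.5 beats.

38.5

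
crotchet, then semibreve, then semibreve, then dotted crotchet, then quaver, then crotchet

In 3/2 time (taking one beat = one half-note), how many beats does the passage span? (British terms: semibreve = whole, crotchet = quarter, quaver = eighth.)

One half-note beat = 4 eighth notes.
In eighth notes: crotchet = 2; semibreve = 8; semibreve = 8; dotted crotchet = 3; quaver = 1; crotchet = 2.
Sum: 2 + 8 + 8 + 3 + 1 + 2 = 24.
24 ÷ 4 = 6 beats.

6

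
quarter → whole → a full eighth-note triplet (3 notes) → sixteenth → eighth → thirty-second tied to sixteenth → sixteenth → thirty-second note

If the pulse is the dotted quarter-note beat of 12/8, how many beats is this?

One dotted quarter-note beat = 12 thirty-second notes.
Working in thirty-second notes: quarter = 8; whole = 32; a full eighth-note triplet (3 notes) (three triplet eighths span one quarter) = 8; sixteenth = 2; eighth = 4; thirty-second tied to sixteenth (thirty-second + sixteenth) = 3; sixteenth = 2; thirty-second note = 1.
Altogether 8 + 32 + 8 + 2 + 4 + 3 + 2 + 1 = 60.
60 ÷ 12 = 5 beats.

5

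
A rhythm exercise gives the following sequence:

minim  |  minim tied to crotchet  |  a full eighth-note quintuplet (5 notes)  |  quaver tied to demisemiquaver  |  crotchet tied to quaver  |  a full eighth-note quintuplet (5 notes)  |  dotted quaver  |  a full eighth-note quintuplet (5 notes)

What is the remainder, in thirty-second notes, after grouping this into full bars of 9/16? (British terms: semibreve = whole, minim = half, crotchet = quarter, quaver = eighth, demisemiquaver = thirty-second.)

3

One bar of 9/16 = 18 thirty-second notes.
Convert each value to thirty-second notes: minim = 16; minim tied to crotchet (minim + crotchet) = 24; a full eighth-note quintuplet (5 notes) (five quintuplet eighths span one half) = 16; quaver tied to demisemiquaver (quaver + demisemiquaver) = 5; crotchet tied to quaver (crotchet + quaver) = 12; a full eighth-note quintuplet (5 notes) (five quintuplet eighths span one half) = 16; dotted quaver = 6; a full eighth-note quintuplet (5 notes) (five quintuplet eighths span one half) = 16.
Total: 16 + 24 + 16 + 5 + 12 + 16 + 6 + 16 = 111.
111 ÷ 18 = 6 complete bars with 3 thirty-second notes remaining.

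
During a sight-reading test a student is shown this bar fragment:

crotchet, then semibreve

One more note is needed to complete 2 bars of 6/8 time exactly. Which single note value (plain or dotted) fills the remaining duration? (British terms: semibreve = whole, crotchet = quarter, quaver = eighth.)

quarter note

2 bars of 6/8 = 6 quarter notes.
Working in quarter notes: crotchet = 1; semibreve = 4.
Sum: 1 + 4 = 5.
Remaining: 6 − 5 = 1 quarter note, which is a quarter note.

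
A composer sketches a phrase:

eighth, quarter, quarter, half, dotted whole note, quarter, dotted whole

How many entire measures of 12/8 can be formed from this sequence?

2

One bar of 12/8 = 12 eighth notes.
Working in eighth notes: eighth = 1; quarter = 2; quarter = 2; half = 4; dotted whole note = 12; quarter = 2; dotted whole = 12.
Adding: 1 + 2 + 2 + 4 + 12 + 2 + 12 = 35.
35 ÷ 12 = 2 complete bars with 11 left over.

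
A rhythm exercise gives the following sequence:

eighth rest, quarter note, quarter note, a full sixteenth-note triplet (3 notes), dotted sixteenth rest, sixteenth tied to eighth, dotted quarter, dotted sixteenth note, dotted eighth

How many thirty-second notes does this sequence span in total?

54

Working in thirty-second notes: eighth rest = 4; quarter note = 8; quarter note = 8; a full sixteenth-note triplet (3 notes) (three triplet sixteenths span one eighth) = 4; dotted sixteenth rest = 3; sixteenth tied to eighth (sixteenth + eighth) = 6; dotted quarter = 12; dotted sixteenth note = 3; dotted eighth = 6.
Sum: 4 + 8 + 8 + 4 + 3 + 6 + 12 + 3 + 6 = 54 thirty-second notes.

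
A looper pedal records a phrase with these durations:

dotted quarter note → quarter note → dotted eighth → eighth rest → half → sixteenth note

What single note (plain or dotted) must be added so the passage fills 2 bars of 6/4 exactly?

dotted whole note

2 bars of 6/4 = 48 sixteenth notes.
Working in sixteenth notes: dotted quarter note = 6; quarter note = 4; dotted eighth = 3; eighth rest = 2; half = 8; sixteenth note = 1.
Total: 6 + 4 + 3 + 2 + 8 + 1 = 24.
Remaining: 48 − 24 = 24 sixteenth notes, which is a dotted whole note.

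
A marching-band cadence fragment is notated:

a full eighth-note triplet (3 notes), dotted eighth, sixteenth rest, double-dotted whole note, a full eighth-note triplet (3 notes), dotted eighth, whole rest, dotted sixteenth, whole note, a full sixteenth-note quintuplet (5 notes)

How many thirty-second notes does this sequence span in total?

161

Express everything in thirty-second notes: a full eighth-note triplet (3 notes) (three triplet eighths span one quarter) = 8; dotted eighth = 6; sixteenth rest = 2; double-dotted whole note = 56; a full eighth-note triplet (3 notes) (three triplet eighths span one quarter) = 8; dotted eighth = 6; whole rest = 32; dotted sixteenth = 3; whole note = 32; a full sixteenth-note quintuplet (5 notes) (five quintuplet sixteenths span one quarter) = 8.
Sum: 8 + 6 + 2 + 56 + 8 + 6 + 32 + 3 + 32 + 8 = 161 thirty-second notes.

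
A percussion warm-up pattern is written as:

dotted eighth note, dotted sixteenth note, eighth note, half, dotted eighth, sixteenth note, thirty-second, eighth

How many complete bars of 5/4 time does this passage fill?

One bar of 5/4 = 40 thirty-second notes.
Each duration in thirty-second notes: dotted eighth note = 6; dotted sixteenth note = 3; eighth note = 4; half = 16; dotted eighth = 6; sixteenth note = 2; thirty-second = 1; eighth = 4.
Sum: 6 + 3 + 4 + 16 + 6 + 2 + 1 + 4 = 42.
42 ÷ 40 = 1 complete bar with 2 left over.

1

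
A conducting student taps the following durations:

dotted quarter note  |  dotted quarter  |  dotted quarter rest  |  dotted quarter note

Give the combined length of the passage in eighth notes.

Convert each value to eighth notes: dotted quarter note = 3; dotted quarter = 3; dotted quarter rest = 3; dotted quarter note = 3.
Sum: 3 + 3 + 3 + 3 = 12 eighth notes.

12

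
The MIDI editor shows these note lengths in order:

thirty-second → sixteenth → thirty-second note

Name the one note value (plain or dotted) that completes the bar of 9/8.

whole note

The bar of 9/8 = 36 thirty-second notes.
Express everything in thirty-second notes: thirty-second = 1; sixteenth = 2; thirty-second note = 1.
Adding: 1 + 2 + 1 = 4.
Remaining: 36 − 4 = 32 thirty-second notes, which is a whole note.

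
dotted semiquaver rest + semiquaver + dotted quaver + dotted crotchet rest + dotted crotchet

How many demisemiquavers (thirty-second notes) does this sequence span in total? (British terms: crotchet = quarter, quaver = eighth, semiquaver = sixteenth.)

35

Working in thirty-second notes: dotted semiquaver rest = 3; semiquaver = 2; dotted quaver = 6; dotted crotchet rest = 12; dotted crotchet = 12.
Altogether 3 + 2 + 6 + 12 + 12 = 35 thirty-second notes.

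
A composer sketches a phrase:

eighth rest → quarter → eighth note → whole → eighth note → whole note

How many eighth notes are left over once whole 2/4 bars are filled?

One bar of 2/4 = 4 eighth notes.
In eighth notes: eighth rest = 1; quarter = 2; eighth note = 1; whole = 8; eighth note = 1; whole note = 8.
Sum: 1 + 2 + 1 + 8 + 1 + 8 = 21.
21 ÷ 4 = 5 complete bars with 1 eighth note remaining.

1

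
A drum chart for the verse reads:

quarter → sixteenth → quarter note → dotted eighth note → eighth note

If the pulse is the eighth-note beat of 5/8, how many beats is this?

7

One eighth-note beat = 2 sixteenth notes.
Express everything in sixteenth notes: quarter = 4; sixteenth = 1; quarter note = 4; dotted eighth note = 3; eighth note = 2.
Total: 4 + 1 + 4 + 3 + 2 = 14.
14 ÷ 2 = 7 beats.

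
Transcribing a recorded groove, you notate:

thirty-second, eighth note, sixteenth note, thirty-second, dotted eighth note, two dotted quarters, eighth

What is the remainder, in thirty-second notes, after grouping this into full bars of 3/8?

6

One bar of 3/8 = 12 thirty-second notes.
Convert each value to thirty-second notes: thirty-second = 1; eighth note = 4; sixteenth note = 2; thirty-second = 1; dotted eighth note = 6; dotted quarter = 12; dotted quarter = 12; eighth = 4.
Sum: 1 + 4 + 2 + 1 + 6 + 12 + 12 + 4 = 42.
42 ÷ 12 = 3 complete bars with 6 thirty-second notes remaining.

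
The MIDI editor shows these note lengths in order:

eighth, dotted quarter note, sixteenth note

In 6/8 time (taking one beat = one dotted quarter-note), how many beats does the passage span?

One dotted quarter-note beat = 6 sixteenth notes.
In sixteenth notes: eighth = 2; dotted quarter note = 6; sixteenth note = 1.
Altogether 2 + 6 + 1 = 9.
9 ÷ 6 = 1.5 beats.

1.5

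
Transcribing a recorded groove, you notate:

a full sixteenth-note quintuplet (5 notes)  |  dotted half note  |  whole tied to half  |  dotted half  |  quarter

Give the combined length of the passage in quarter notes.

Express everything in quarter notes: a full sixteenth-note quintuplet (5 notes) (five quintuplet sixteenths span one quarter) = 1; dotted half note = 3; whole tied to half (whole + half) = 6; dotted half = 3; quarter = 1.
Sum: 1 + 3 + 6 + 3 + 1 = 14 quarter notes.

14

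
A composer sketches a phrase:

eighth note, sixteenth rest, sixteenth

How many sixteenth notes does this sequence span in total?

Working in sixteenth notes: eighth note = 2; sixteenth rest = 1; sixteenth = 1.
Adding: 2 + 1 + 1 = 4 sixteenth notes.

4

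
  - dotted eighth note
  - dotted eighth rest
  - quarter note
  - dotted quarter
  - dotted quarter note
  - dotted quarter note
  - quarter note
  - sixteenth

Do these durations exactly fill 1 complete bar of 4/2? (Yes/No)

One bar of 4/2 = 32 sixteenth notes.
Convert each value to sixteenth notes: dotted eighth note = 3; dotted eighth rest = 3; quarter note = 4; dotted quarter = 6; dotted quarter note = 6; dotted quarter note = 6; quarter note = 4; sixteenth = 1.
Adding: 3 + 3 + 4 + 6 + 6 + 6 + 4 + 1 = 33.
33 exceeds 32, so the answer is No.

No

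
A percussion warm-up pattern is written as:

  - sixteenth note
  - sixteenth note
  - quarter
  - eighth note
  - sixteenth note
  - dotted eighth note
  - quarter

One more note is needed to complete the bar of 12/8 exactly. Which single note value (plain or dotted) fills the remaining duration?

The bar of 12/8 = 24 sixteenth notes.
Express everything in sixteenth notes: sixteenth note = 1; sixteenth note = 1; quarter = 4; eighth note = 2; sixteenth note = 1; dotted eighth note = 3; quarter = 4.
Adding: 1 + 1 + 4 + 2 + 1 + 3 + 4 = 16.
Remaining: 24 − 16 = 8 sixteenth notes, which is a half note.

half note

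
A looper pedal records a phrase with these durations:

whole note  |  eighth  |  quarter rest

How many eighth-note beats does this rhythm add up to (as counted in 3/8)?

One eighth-note beat = 2 sixteenth notes.
Express everything in sixteenth notes: whole note = 16; eighth = 2; quarter rest = 4.
Altogether 16 + 2 + 4 = 22.
22 ÷ 2 = 11 beats.

11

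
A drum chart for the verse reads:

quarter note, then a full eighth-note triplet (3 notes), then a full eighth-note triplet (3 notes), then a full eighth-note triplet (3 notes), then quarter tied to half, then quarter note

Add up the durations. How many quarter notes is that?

Working in quarter notes: quarter note = 1; a full eighth-note triplet (3 notes) (three triplet eighths span one quarter) = 1; a full eighth-note triplet (3 notes) (three triplet eighths span one quarter) = 1; a full eighth-note triplet (3 notes) (three triplet eighths span one quarter) = 1; quarter tied to half (quarter + half) = 3; quarter note = 1.
Adding: 1 + 1 + 1 + 1 + 3 + 1 = 8 quarter notes.

8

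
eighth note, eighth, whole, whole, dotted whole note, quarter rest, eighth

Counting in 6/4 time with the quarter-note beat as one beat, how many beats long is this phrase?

One quarter-note beat = 2 eighth notes.
Convert each value to eighth notes: eighth note = 1; eighth = 1; whole = 8; whole = 8; dotted whole note = 12; quarter rest = 2; eighth = 1.
Sum: 1 + 1 + 8 + 8 + 12 + 2 + 1 = 33.
33 ÷ 2 = 16.5 beats.

16.5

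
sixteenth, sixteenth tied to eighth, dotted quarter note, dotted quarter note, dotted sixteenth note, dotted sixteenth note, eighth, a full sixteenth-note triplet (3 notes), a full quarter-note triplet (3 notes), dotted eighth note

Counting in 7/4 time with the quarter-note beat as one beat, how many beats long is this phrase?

8.5

One quarter-note beat = 8 thirty-second notes.
Each duration in thirty-second notes: sixteenth = 2; sixteenth tied to eighth (sixteenth + eighth) = 6; dotted quarter note = 12; dotted quarter note = 12; dotted sixteenth note = 3; dotted sixteenth note = 3; eighth = 4; a full sixteenth-note triplet (3 notes) (three triplet sixteenths span one eighth) = 4; a full quarter-note triplet (3 notes) (three triplet quarters span one half) = 16; dotted eighth note = 6.
Total: 2 + 6 + 12 + 12 + 3 + 3 + 4 + 4 + 16 + 6 = 68.
68 ÷ 8 = 8.5 beats.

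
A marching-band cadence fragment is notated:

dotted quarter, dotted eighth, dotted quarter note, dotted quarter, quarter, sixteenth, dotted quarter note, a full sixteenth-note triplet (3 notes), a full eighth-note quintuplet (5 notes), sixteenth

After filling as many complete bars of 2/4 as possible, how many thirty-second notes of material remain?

6

One bar of 2/4 = 8 sixteenth notes.
In sixteenth notes: dotted quarter = 6; dotted eighth = 3; dotted quarter note = 6; dotted quarter = 6; quarter = 4; sixteenth = 1; dotted quarter note = 6; a full sixteenth-note triplet (3 notes) (three triplet sixteenths span one eighth) = 2; a full eighth-note quintuplet (5 notes) (five quintuplet eighths span one half) = 8; sixteenth = 1.
Altogether 6 + 3 + 6 + 6 + 4 + 1 + 6 + 2 + 8 + 1 = 43.
43 ÷ 8 = 5 complete bars with 3 sixteenth notes remaining = 6 thirty-second notes.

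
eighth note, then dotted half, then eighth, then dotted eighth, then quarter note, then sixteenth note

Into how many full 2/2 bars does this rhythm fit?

One bar of 2/2 = 16 sixteenth notes.
Express everything in sixteenth notes: eighth note = 2; dotted half = 12; eighth = 2; dotted eighth = 3; quarter note = 4; sixteenth note = 1.
Adding: 2 + 12 + 2 + 3 + 4 + 1 = 24.
24 ÷ 16 = 1 complete bar with 8 left over.

1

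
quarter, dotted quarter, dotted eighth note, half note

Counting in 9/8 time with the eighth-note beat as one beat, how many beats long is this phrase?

One eighth-note beat = 2 sixteenth notes.
Convert each value to sixteenth notes: quarter = 4; dotted quarter = 6; dotted eighth note = 3; half note = 8.
Total: 4 + 6 + 3 + 8 = 21.
21 ÷ 2 = 10.5 beats.

10.5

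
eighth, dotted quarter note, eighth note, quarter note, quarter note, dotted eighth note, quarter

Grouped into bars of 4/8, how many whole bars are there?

3

One bar of 4/8 = 8 sixteenth notes.
Convert each value to sixteenth notes: eighth = 2; dotted quarter note = 6; eighth note = 2; quarter note = 4; quarter note = 4; dotted eighth note = 3; quarter = 4.
Altogether 2 + 6 + 2 + 4 + 4 + 3 + 4 = 25.
25 ÷ 8 = 3 complete bars with 1 left over.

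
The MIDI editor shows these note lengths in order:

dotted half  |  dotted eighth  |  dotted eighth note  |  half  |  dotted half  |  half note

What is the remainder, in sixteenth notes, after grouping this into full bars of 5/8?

One bar of 5/8 = 10 sixteenth notes.
In sixteenth notes: dotted half = 12; dotted eighth = 3; dotted eighth note = 3; half = 8; dotted half = 12; half note = 8.
Sum: 12 + 3 + 3 + 8 + 12 + 8 = 46.
46 ÷ 10 = 4 complete bars with 6 sixteenth notes remaining.

6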